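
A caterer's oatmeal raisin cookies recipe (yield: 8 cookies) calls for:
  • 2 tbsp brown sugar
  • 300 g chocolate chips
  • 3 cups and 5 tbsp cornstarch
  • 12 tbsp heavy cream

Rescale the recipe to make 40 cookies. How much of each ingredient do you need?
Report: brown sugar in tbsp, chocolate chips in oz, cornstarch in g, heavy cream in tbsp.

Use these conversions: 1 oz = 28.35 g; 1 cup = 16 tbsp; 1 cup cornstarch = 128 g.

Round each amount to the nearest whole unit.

Scaling factor: 40/8 = 5.
brown sugar: 2 tbsp × 5 = 10 tbsp
chocolate chips: 300 g × 5 ÷ 28.35 g/oz ≈ 53 oz
cornstarch: (3 cup + 5 tbsp = 3.3125 cup) × 5 × 128 g/cup = 2120 g
heavy cream: 12 tbsp × 5 = 60 tbsp

brown sugar: 10 tbsp; chocolate chips: 53 oz; cornstarch: 2120 g; heavy cream: 60 tbsp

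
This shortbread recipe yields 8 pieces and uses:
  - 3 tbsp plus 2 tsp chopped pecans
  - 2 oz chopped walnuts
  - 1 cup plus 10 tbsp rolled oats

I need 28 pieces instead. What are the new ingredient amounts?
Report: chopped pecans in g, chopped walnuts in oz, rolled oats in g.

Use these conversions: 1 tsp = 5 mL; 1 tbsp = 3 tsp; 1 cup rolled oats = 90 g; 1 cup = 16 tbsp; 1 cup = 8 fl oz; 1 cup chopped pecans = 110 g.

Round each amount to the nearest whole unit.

Scaling factor: 28/8 = 7/2 = 3.5.
chopped pecans: (3 tbsp + 2 tsp = 11/3 tbsp) × 7/2 ÷ 16 tbsp/cup × 110 g/cup ≈ 88 g
chopped walnuts: 2 oz × 7/2 = 7 oz
rolled oats: (1 cup + 10 tbsp = 1.625 cup) × 7/2 × 90 g/cup ≈ 512 g

chopped pecans: 88 g; chopped walnuts: 7 oz; rolled oats: 512 g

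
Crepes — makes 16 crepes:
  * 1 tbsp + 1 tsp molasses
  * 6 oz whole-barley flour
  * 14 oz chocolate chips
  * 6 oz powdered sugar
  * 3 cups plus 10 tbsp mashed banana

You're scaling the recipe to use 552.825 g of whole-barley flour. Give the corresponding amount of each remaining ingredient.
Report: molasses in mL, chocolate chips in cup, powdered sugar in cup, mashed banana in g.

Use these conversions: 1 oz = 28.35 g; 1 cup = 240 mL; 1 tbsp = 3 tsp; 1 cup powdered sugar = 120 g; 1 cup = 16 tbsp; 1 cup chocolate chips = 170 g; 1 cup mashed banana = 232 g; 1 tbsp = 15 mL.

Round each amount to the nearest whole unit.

molasses: 65 mL; chocolate chips: 8 cup; powdered sugar: 5 cup; mashed banana: 2733 g

The original recipe has 170.1 g of whole-barley flour, so the scaling factor is 552.825 ÷ 170.1 = 13/4 = 3.25.
molasses: (1 tbsp + 1 tsp = 4/3 tbsp) × 13/4 × 15 mL/tbsp = 65 mL
chocolate chips: 14 oz × 13/4 × 28.35 g/oz ÷ 170 g/cup ≈ 8 cup
powdered sugar: 6 oz × 13/4 × 28.35 g/oz ÷ 120 g/cup ≈ 5 cup
mashed banana: (3 cup + 10 tbsp = 3.625 cup) × 13/4 × 232 g/cup ≈ 2733 g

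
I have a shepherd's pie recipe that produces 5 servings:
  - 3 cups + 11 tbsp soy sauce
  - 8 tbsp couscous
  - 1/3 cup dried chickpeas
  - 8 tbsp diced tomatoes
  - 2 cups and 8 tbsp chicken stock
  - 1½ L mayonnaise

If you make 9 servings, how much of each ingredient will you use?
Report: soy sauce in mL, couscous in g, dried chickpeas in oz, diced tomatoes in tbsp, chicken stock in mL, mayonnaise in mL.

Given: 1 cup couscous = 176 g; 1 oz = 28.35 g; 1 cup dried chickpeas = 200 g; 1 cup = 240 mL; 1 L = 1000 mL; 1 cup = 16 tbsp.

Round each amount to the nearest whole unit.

soy sauce: 1593 mL; couscous: 158 g; dried chickpeas: 4 oz; diced tomatoes: 14 tbsp; chicken stock: 1080 mL; mayonnaise: 2700 mL

Scaling factor: 9/5 = 1.8.
soy sauce: (3 cup + 11 tbsp = 3.6875 cup) × 9/5 × 240 mL/cup = 1593 mL
couscous: 8 tbsp × 9/5 ÷ 16 tbsp/cup × 176 g/cup ≈ 158 g
dried chickpeas: 1/3 cup × 9/5 × 200 g/cup ÷ 28.35 g/oz ≈ 4 oz
diced tomatoes: 8 tbsp × 9/5 ≈ 14 tbsp
chicken stock: (2 cup + 8 tbsp = 2.5 cup) × 9/5 × 240 mL/cup = 1080 mL
mayonnaise: 1.5 L × 9/5 × 1000 mL/L = 2700 mL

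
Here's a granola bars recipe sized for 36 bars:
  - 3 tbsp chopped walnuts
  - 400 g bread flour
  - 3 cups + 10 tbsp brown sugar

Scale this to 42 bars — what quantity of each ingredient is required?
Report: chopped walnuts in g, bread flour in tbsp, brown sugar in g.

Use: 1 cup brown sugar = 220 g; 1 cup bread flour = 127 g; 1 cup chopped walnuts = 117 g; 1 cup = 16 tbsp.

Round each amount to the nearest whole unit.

Scaling factor: 42/36 = 7/6.
chopped walnuts: 3 tbsp × 7/6 ÷ 16 tbsp/cup × 117 g/cup ≈ 26 g
bread flour: 400 g × 7/6 ÷ 127 g/cup × 16 tbsp/cup ≈ 59 tbsp
brown sugar: (3 cup + 10 tbsp = 3.625 cup) × 7/6 × 220 g/cup ≈ 930 g

chopped walnuts: 26 g; bread flour: 59 tbsp; brown sugar: 930 g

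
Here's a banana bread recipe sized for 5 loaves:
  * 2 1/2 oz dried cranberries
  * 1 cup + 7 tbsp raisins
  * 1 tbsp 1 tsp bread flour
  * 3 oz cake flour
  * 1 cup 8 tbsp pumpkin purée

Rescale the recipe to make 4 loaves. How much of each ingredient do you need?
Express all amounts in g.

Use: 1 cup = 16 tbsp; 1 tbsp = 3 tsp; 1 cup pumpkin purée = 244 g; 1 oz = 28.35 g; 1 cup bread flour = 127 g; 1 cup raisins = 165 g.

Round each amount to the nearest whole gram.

Scaling factor: 4/5 = 0.8.
dried cranberries: 2.5 oz × 4/5 × 28.35 g/oz ≈ 57 g
raisins: (1 cup + 7 tbsp = 1.4375 cup) × 4/5 × 165 g/cup ≈ 190 g
bread flour: (1 tbsp + 1 tsp = 4/3 tbsp) × 4/5 ÷ 16 tbsp/cup × 127 g/cup ≈ 8 g
cake flour: 3 oz × 4/5 × 28.35 g/oz ≈ 68 g
pumpkin purée: (1 cup + 8 tbsp = 1.5 cup) × 4/5 × 244 g/cup ≈ 293 g

dried cranberries: 57 g; raisins: 190 g; bread flour: 8 g; cake flour: 68 g; pumpkin purée: 293 g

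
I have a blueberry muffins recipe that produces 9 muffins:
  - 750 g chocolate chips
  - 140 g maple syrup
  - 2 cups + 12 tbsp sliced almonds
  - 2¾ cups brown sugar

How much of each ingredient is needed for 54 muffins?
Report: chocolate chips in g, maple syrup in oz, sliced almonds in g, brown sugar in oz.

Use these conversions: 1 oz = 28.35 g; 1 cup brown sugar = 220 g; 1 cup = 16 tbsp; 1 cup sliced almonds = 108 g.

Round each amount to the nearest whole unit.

Scaling factor: 54/9 = 6.
chocolate chips: 750 g × 6 = 4500 g
maple syrup: 140 g × 6 ÷ 28.35 g/oz ≈ 30 oz
sliced almonds: (2 cup + 12 tbsp = 2.75 cup) × 6 × 108 g/cup = 1782 g
brown sugar: 2.75 cup × 6 × 220 g/cup ÷ 28.35 g/oz ≈ 128 oz

chocolate chips: 4500 g; maple syrup: 30 oz; sliced almonds: 1782 g; brown sugar: 128 oz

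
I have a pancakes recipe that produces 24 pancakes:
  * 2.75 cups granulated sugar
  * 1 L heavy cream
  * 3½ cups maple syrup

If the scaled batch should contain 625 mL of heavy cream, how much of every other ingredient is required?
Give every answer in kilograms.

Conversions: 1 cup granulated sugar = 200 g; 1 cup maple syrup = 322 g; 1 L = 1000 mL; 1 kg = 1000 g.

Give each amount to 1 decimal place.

The original recipe has 1000 mL of heavy cream, so the scaling factor is 625 ÷ 1000 = 5/8 = 0.625.
granulated sugar: 2.75 cup × 5/8 × 200 g/cup ÷ 1000 g/kg ≈ 0.3 kg
maple syrup: 3.5 cup × 5/8 × 322 g/cup ÷ 1000 g/kg ≈ 0.7 kg

granulated sugar: 0.3 kg; maple syrup: 0.7 kg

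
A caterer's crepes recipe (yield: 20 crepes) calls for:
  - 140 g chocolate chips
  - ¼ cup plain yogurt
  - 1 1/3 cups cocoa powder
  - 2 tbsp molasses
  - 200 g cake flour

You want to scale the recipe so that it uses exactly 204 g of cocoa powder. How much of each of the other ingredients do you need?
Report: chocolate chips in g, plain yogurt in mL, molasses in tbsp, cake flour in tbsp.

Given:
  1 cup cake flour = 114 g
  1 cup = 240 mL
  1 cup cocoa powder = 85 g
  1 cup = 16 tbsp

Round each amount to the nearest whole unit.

chocolate chips: 252 g; plain yogurt: 108 mL; molasses: 4 tbsp; cake flour: 51 tbsp

The original recipe has 340/3 g of cocoa powder, so the scaling factor is 204 ÷ 340/3 = 9/5 = 1.8.
chocolate chips: 140 g × 9/5 = 252 g
plain yogurt: 0.25 cup × 9/5 × 240 mL/cup = 108 mL
molasses: 2 tbsp × 9/5 ≈ 4 tbsp
cake flour: 200 g × 9/5 ÷ 114 g/cup × 16 tbsp/cup ≈ 51 tbsp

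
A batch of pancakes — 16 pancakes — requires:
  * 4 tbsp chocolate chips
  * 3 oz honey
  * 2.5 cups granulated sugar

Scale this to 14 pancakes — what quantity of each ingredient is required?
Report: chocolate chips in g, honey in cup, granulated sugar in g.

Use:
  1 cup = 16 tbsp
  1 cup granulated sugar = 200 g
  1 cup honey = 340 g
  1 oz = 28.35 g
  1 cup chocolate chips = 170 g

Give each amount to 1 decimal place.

Scaling factor: 14/16 = 7/8 = 0.875.
chocolate chips: 4 tbsp × 7/8 ÷ 16 tbsp/cup × 170 g/cup ≈ 37.2 g
honey: 3 oz × 7/8 × 28.35 g/oz ÷ 340 g/cup ≈ 0.2 cup
granulated sugar: 2.5 cup × 7/8 × 200 g/cup = 437.5 g

chocolate chips: 37.2 g; honey: 0.2 cup; granulated sugar: 437.5 g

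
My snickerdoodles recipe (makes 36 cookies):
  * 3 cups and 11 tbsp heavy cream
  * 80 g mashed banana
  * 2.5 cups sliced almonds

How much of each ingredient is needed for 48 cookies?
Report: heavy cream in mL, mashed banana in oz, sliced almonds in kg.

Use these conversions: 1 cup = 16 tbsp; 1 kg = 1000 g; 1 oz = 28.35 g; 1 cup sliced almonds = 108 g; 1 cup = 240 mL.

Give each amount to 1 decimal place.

heavy cream: 1180.0 mL; mashed banana: 3.8 oz; sliced almonds: 0.4 kg

Scaling factor: 48/36 = 4/3.
heavy cream: (3 cup + 11 tbsp = 3.6875 cup) × 4/3 × 240 mL/cup = 1180.0 mL
mashed banana: 80 g × 4/3 ÷ 28.35 g/oz ≈ 3.8 oz
sliced almonds: 2.5 cup × 4/3 × 108 g/cup ÷ 1000 g/kg ≈ 0.4 kg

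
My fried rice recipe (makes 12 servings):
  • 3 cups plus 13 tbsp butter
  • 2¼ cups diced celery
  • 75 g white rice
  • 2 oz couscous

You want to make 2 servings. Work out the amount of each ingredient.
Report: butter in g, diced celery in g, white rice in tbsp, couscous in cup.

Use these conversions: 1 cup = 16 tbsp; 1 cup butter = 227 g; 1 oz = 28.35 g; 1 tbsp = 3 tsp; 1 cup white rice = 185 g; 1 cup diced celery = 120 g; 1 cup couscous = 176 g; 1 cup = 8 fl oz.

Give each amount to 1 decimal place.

butter: 144.2 g; diced celery: 45.0 g; white rice: 1.1 tbsp; couscous: 0.1 cup

Scaling factor: 2/12 = 1/6.
butter: (3 cup + 13 tbsp = 3.8125 cup) × 1/6 × 227 g/cup ≈ 144.2 g
diced celery: 2.25 cup × 1/6 × 120 g/cup = 45.0 g
white rice: 75 g × 1/6 ÷ 185 g/cup × 16 tbsp/cup ≈ 1.1 tbsp
couscous: 2 oz × 1/6 × 28.35 g/oz ÷ 176 g/cup ≈ 0.1 cup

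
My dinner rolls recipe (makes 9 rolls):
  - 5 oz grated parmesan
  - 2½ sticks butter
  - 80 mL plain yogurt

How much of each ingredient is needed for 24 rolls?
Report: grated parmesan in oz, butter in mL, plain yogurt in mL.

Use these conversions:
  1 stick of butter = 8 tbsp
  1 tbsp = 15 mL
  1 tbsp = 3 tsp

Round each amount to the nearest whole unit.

grated parmesan: 13 oz; butter: 800 mL; plain yogurt: 213 mL

Scaling factor: 24/9 = 8/3.
grated parmesan: 5 oz × 8/3 ≈ 13 oz
butter: 2.5 stick × 8/3 × 8 tbsp/stick × 15 mL/tbsp = 800 mL
plain yogurt: 80 mL × 8/3 ≈ 213 mL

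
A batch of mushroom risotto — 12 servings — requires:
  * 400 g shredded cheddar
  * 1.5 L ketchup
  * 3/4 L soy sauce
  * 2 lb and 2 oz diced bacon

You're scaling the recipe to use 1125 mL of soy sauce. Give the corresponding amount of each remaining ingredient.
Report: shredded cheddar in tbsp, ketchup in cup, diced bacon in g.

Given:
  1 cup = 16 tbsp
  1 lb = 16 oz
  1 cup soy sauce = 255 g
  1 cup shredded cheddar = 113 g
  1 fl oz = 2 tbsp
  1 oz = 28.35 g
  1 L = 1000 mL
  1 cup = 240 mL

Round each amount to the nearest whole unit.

shredded cheddar: 85 tbsp; ketchup: 9 cup; diced bacon: 1446 g

The original recipe has 750 mL of soy sauce, so the scaling factor is 1125 ÷ 750 = 3/2 = 1.5.
shredded cheddar: 400 g × 3/2 ÷ 113 g/cup × 16 tbsp/cup ≈ 85 tbsp
ketchup: 1.5 L × 3/2 × 1000 mL/L ÷ 240 mL/cup ≈ 9 cup
diced bacon: (2 lb + 2 oz = 2.125 lb) × 3/2 × 16 oz/lb × 28.35 g/oz ≈ 1446 g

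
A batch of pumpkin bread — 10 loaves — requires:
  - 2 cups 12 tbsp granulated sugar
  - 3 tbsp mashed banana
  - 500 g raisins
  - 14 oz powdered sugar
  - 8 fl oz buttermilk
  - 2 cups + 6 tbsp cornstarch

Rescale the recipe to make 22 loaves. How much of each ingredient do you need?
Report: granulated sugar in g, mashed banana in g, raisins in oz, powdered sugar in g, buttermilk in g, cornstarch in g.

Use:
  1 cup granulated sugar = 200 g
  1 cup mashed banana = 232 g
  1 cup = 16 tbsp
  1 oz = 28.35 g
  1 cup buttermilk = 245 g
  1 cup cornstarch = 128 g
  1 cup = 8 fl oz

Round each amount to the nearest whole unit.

Scaling factor: 22/10 = 11/5 = 2.2.
granulated sugar: (2 cup + 12 tbsp = 2.75 cup) × 11/5 × 200 g/cup = 1210 g
mashed banana: 3 tbsp × 11/5 ÷ 16 tbsp/cup × 232 g/cup ≈ 96 g
raisins: 500 g × 11/5 ÷ 28.35 g/oz ≈ 39 oz
powdered sugar: 14 oz × 11/5 × 28.35 g/oz ≈ 873 g
buttermilk: 8 fl oz × 11/5 ÷ 8 fl oz/cup × 245 g/cup = 539 g
cornstarch: (2 cup + 6 tbsp = 2.375 cup) × 11/5 × 128 g/cup ≈ 669 g

granulated sugar: 1210 g; mashed banana: 96 g; raisins: 39 oz; powdered sugar: 873 g; buttermilk: 539 g; cornstarch: 669 g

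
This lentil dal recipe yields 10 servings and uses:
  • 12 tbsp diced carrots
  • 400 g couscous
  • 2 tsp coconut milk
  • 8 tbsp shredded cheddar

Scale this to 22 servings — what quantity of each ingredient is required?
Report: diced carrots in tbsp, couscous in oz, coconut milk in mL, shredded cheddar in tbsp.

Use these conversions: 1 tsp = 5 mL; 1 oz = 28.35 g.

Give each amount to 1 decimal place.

diced carrots: 26.4 tbsp; couscous: 31.0 oz; coconut milk: 22.0 mL; shredded cheddar: 17.6 tbsp

Scaling factor: 22/10 = 11/5 = 2.2.
diced carrots: 12 tbsp × 11/5 = 26.4 tbsp
couscous: 400 g × 11/5 ÷ 28.35 g/oz ≈ 31.0 oz
coconut milk: 2 tsp × 11/5 × 5 mL/tsp = 22.0 mL
shredded cheddar: 8 tbsp × 11/5 = 17.6 tbsp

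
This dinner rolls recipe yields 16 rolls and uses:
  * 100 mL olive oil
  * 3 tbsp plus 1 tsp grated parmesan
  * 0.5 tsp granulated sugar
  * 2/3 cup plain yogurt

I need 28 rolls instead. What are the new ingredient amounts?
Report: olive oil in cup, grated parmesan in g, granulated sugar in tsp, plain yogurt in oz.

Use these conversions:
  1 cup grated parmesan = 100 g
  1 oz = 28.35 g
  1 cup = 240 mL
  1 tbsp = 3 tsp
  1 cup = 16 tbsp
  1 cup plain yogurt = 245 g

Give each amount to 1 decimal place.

olive oil: 0.7 cup; grated parmesan: 36.5 g; granulated sugar: 0.9 tsp; plain yogurt: 10.1 oz

Scaling factor: 28/16 = 7/4 = 1.75.
olive oil: 100 mL × 7/4 ÷ 240 mL/cup ≈ 0.7 cup
grated parmesan: (3 tbsp + 1 tsp = 10/3 tbsp) × 7/4 ÷ 16 tbsp/cup × 100 g/cup ≈ 36.5 g
granulated sugar: 0.5 tsp × 7/4 ≈ 0.9 tsp
plain yogurt: 2/3 cup × 7/4 × 245 g/cup ÷ 28.35 g/oz ≈ 10.1 oz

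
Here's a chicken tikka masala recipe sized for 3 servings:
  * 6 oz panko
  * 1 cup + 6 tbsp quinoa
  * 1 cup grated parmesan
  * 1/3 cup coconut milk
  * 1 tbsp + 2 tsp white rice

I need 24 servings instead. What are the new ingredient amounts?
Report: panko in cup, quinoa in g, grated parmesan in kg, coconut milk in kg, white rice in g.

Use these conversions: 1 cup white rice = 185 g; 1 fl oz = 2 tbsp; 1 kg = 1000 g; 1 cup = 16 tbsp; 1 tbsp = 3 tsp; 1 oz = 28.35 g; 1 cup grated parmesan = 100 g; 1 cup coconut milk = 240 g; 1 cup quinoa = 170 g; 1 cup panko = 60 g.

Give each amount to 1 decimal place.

panko: 22.7 cup; quinoa: 1870.0 g; grated parmesan: 0.8 kg; coconut milk: 0.6 kg; white rice: 154.2 g

Scaling factor: 24/3 = 8.
panko: 6 oz × 8 × 28.35 g/oz ÷ 60 g/cup ≈ 22.7 cup
quinoa: (1 cup + 6 tbsp = 1.375 cup) × 8 × 170 g/cup = 1870.0 g
grated parmesan: 1 cup × 8 × 100 g/cup ÷ 1000 g/kg = 0.8 kg
coconut milk: 1/3 cup × 8 × 240 g/cup ÷ 1000 g/kg ≈ 0.6 kg
white rice: (1 tbsp + 2 tsp = 5/3 tbsp) × 8 ÷ 16 tbsp/cup × 185 g/cup ≈ 154.2 g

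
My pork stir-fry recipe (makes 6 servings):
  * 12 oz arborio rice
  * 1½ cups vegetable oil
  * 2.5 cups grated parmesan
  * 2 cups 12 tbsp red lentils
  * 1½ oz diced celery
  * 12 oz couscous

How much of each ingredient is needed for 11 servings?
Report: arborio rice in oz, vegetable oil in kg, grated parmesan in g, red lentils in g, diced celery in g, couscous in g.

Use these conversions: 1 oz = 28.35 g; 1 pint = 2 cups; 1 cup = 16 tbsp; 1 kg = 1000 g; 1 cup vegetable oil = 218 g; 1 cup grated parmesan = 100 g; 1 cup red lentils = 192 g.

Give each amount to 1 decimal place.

arborio rice: 22.0 oz; vegetable oil: 0.6 kg; grated parmesan: 458.3 g; red lentils: 968.0 g; diced celery: 78.0 g; couscous: 623.7 g

Scaling factor: 11/6.
arborio rice: 12 oz × 11/6 = 22.0 oz
vegetable oil: 1.5 cup × 11/6 × 218 g/cup ÷ 1000 g/kg ≈ 0.6 kg
grated parmesan: 2.5 cup × 11/6 × 100 g/cup ≈ 458.3 g
red lentils: (2 cup + 12 tbsp = 2.75 cup) × 11/6 × 192 g/cup = 968.0 g
diced celery: 1.5 oz × 11/6 × 28.35 g/oz ≈ 78.0 g
couscous: 12 oz × 11/6 × 28.35 g/oz = 623.7 g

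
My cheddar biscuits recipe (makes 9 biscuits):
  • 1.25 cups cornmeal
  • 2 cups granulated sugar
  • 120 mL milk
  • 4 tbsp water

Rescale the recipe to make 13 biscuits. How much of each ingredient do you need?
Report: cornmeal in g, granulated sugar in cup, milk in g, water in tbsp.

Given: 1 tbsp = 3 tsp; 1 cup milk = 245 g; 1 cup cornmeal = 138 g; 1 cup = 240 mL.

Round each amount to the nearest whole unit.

cornmeal: 249 g; granulated sugar: 3 cup; milk: 177 g; water: 6 tbsp

Scaling factor: 13/9.
cornmeal: 1.25 cup × 13/9 × 138 g/cup ≈ 249 g
granulated sugar: 2 cup × 13/9 ≈ 3 cup
milk: 120 mL × 13/9 ÷ 240 mL/cup × 245 g/cup ≈ 177 g
water: 4 tbsp × 13/9 ≈ 6 tbsp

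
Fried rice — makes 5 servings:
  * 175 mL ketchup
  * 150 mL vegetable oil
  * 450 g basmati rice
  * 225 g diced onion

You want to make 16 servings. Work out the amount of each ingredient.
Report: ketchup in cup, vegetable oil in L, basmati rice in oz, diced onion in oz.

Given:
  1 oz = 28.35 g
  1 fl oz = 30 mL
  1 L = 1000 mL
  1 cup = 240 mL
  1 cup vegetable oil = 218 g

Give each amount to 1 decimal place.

ketchup: 2.3 cup; vegetable oil: 0.5 L; basmati rice: 50.8 oz; diced onion: 25.4 oz

Scaling factor: 16/5 = 3.2.
ketchup: 175 mL × 16/5 ÷ 240 mL/cup ≈ 2.3 cup
vegetable oil: 150 mL × 16/5 ÷ 1000 mL/L ≈ 0.5 L
basmati rice: 450 g × 16/5 ÷ 28.35 g/oz ≈ 50.8 oz
diced onion: 225 g × 16/5 ÷ 28.35 g/oz ≈ 25.4 oz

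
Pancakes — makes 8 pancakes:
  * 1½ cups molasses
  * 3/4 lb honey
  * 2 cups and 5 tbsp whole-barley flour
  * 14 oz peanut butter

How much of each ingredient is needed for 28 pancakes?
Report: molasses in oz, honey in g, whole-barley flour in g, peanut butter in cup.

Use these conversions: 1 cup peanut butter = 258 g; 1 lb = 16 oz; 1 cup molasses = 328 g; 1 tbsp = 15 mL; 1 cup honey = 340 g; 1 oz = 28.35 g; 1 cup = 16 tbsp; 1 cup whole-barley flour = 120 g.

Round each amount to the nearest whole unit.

molasses: 61 oz; honey: 1191 g; whole-barley flour: 971 g; peanut butter: 5 cup

Scaling factor: 28/8 = 7/2 = 3.5.
molasses: 1.5 cup × 7/2 × 328 g/cup ÷ 28.35 g/oz ≈ 61 oz
honey: 0.75 lb × 7/2 × 16 oz/lb × 28.35 g/oz ≈ 1191 g
whole-barley flour: (2 cup + 5 tbsp = 2.3125 cup) × 7/2 × 120 g/cup ≈ 971 g
peanut butter: 14 oz × 7/2 × 28.35 g/oz ÷ 258 g/cup ≈ 5 cup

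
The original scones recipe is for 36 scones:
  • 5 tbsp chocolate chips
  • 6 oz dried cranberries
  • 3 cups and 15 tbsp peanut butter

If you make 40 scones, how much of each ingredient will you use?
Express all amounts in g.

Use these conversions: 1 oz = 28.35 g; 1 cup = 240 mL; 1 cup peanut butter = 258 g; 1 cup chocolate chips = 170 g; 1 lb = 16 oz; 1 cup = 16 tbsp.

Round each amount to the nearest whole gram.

Scaling factor: 40/36 = 10/9.
chocolate chips: 5 tbsp × 10/9 ÷ 16 tbsp/cup × 170 g/cup ≈ 59 g
dried cranberries: 6 oz × 10/9 × 28.35 g/oz = 189 g
peanut butter: (3 cup + 15 tbsp = 3.9375 cup) × 10/9 × 258 g/cup ≈ 1129 g

chocolate chips: 59 g; dried cranberries: 189 g; peanut butter: 1129 g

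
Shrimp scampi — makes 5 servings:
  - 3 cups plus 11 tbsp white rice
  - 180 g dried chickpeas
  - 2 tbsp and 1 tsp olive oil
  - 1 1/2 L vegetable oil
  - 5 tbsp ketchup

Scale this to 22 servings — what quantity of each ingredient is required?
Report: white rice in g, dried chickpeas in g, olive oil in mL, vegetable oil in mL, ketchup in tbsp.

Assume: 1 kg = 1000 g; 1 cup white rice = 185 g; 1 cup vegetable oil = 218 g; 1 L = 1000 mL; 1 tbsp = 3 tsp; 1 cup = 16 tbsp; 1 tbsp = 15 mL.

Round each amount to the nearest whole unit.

white rice: 3002 g; dried chickpeas: 792 g; olive oil: 154 mL; vegetable oil: 6600 mL; ketchup: 22 tbsp

Scaling factor: 22/5 = 4.4.
white rice: (3 cup + 11 tbsp = 3.6875 cup) × 22/5 × 185 g/cup ≈ 3002 g
dried chickpeas: 180 g × 22/5 = 792 g
olive oil: (2 tbsp + 1 tsp = 7/3 tbsp) × 22/5 × 15 mL/tbsp = 154 mL
vegetable oil: 1.5 L × 22/5 × 1000 mL/L = 6600 mL
ketchup: 5 tbsp × 22/5 = 22 tbsp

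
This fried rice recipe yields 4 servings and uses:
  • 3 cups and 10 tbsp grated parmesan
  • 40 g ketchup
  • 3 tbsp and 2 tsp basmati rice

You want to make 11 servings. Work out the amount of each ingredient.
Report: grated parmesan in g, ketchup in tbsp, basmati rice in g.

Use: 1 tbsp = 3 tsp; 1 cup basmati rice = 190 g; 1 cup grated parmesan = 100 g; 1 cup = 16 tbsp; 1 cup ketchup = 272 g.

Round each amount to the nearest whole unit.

Scaling factor: 11/4 = 2.75.
grated parmesan: (3 cup + 10 tbsp = 3.625 cup) × 11/4 × 100 g/cup ≈ 997 g
ketchup: 40 g × 11/4 ÷ 272 g/cup × 16 tbsp/cup ≈ 6 tbsp
basmati rice: (3 tbsp + 2 tsp = 11/3 tbsp) × 11/4 ÷ 16 tbsp/cup × 190 g/cup ≈ 120 g

grated parmesan: 997 g; ketchup: 6 tbsp; basmati rice: 120 g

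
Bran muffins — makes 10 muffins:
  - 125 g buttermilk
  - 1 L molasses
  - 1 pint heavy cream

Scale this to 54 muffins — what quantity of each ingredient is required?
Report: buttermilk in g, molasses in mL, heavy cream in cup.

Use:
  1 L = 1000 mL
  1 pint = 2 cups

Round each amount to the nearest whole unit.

buttermilk: 675 g; molasses: 5400 mL; heavy cream: 11 cup

Scaling factor: 54/10 = 27/5 = 5.4.
buttermilk: 125 g × 27/5 = 675 g
molasses: 1 L × 27/5 × 1000 mL/L = 5400 mL
heavy cream: 1 pint × 27/5 × 2 cup/pint ≈ 11 cup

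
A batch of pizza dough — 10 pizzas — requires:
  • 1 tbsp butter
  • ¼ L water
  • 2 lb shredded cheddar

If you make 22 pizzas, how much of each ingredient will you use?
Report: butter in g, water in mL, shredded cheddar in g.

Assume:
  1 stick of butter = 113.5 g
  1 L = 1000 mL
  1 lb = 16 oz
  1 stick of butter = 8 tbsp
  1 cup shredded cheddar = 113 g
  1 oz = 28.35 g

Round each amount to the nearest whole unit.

butter: 31 g; water: 550 mL; shredded cheddar: 1996 g

Scaling factor: 22/10 = 11/5 = 2.2.
butter: 1 tbsp × 11/5 ÷ 8 tbsp/stick × 113.5 g/stick ≈ 31 g
water: 0.25 L × 11/5 × 1000 mL/L = 550 mL
shredded cheddar: 2 lb × 11/5 × 16 oz/lb × 28.35 g/oz ≈ 1996 g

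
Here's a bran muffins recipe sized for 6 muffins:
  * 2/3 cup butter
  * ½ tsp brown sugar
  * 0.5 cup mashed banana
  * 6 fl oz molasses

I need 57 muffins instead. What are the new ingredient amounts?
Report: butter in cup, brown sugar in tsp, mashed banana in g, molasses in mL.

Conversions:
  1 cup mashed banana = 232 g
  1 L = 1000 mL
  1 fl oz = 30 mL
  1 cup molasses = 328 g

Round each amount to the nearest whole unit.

Scaling factor: 57/6 = 19/2 = 9.5.
butter: 2/3 cup × 19/2 ≈ 6 cup
brown sugar: 0.5 tsp × 19/2 ≈ 5 tsp
mashed banana: 0.5 cup × 19/2 × 232 g/cup = 1102 g
molasses: 6 fl oz × 19/2 × 30 mL/fl oz = 1710 mL

butter: 6 cup; brown sugar: 5 tsp; mashed banana: 1102 g; molasses: 1710 mL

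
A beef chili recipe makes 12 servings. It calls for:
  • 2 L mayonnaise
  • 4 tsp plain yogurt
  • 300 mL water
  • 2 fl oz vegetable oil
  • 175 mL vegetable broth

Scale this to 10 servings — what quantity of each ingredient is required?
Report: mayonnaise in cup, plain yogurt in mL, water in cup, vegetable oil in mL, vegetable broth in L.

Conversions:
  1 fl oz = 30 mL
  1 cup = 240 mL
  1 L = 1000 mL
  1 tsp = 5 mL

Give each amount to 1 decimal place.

mayonnaise: 6.9 cup; plain yogurt: 16.7 mL; water: 1.0 cup; vegetable oil: 50.0 mL; vegetable broth: 0.1 L

Scaling factor: 10/12 = 5/6.
mayonnaise: 2 L × 5/6 × 1000 mL/L ÷ 240 mL/cup ≈ 6.9 cup
plain yogurt: 4 tsp × 5/6 × 5 mL/tsp ≈ 16.7 mL
water: 300 mL × 5/6 ÷ 240 mL/cup ≈ 1.0 cup
vegetable oil: 2 fl oz × 5/6 × 30 mL/fl oz = 50.0 mL
vegetable broth: 175 mL × 5/6 ÷ 1000 mL/L ≈ 0.1 L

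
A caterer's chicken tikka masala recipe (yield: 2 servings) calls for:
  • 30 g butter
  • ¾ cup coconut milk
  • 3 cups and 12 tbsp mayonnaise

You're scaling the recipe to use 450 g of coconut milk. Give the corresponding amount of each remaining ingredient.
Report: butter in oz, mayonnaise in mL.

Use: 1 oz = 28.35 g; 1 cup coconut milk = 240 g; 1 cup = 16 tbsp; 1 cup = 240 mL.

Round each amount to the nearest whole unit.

butter: 3 oz; mayonnaise: 2250 mL

The original recipe has 180 g of coconut milk, so the scaling factor is 450 ÷ 180 = 5/2 = 2.5.
butter: 30 g × 5/2 ÷ 28.35 g/oz ≈ 3 oz
mayonnaise: (3 cup + 12 tbsp = 3.75 cup) × 5/2 × 240 mL/cup = 2250 mL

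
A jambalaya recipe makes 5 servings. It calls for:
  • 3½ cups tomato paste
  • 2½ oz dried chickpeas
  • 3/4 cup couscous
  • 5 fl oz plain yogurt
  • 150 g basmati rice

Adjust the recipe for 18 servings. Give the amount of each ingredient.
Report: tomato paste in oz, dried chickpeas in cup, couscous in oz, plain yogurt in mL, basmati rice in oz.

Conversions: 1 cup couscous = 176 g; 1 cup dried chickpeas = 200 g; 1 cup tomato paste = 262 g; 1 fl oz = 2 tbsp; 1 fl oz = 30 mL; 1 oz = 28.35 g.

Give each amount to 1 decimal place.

tomato paste: 116.4 oz; dried chickpeas: 1.3 cup; couscous: 16.8 oz; plain yogurt: 540.0 mL; basmati rice: 19.0 oz

Scaling factor: 18/5 = 3.6.
tomato paste: 3.5 cup × 18/5 × 262 g/cup ÷ 28.35 g/oz ≈ 116.4 oz
dried chickpeas: 2.5 oz × 18/5 × 28.35 g/oz ÷ 200 g/cup ≈ 1.3 cup
couscous: 0.75 cup × 18/5 × 176 g/cup ÷ 28.35 g/oz ≈ 16.8 oz
plain yogurt: 5 fl oz × 18/5 × 30 mL/fl oz = 540.0 mL
basmati rice: 150 g × 18/5 ÷ 28.35 g/oz ≈ 19.0 oz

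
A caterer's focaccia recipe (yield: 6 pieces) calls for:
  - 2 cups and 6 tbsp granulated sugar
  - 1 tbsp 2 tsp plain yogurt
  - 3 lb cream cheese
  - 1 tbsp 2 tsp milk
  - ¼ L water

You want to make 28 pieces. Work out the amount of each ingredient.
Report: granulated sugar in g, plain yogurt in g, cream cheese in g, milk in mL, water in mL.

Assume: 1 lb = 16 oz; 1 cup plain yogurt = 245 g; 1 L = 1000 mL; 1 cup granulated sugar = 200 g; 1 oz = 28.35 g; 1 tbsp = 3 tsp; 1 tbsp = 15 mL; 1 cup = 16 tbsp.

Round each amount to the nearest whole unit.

Scaling factor: 28/6 = 14/3.
granulated sugar: (2 cup + 6 tbsp = 2.375 cup) × 14/3 × 200 g/cup ≈ 2217 g
plain yogurt: (1 tbsp + 2 tsp = 5/3 tbsp) × 14/3 ÷ 16 tbsp/cup × 245 g/cup ≈ 119 g
cream cheese: 3 lb × 14/3 × 16 oz/lb × 28.35 g/oz ≈ 6350 g
milk: (1 tbsp + 2 tsp = 5/3 tbsp) × 14/3 × 15 mL/tbsp ≈ 117 mL
water: 0.25 L × 14/3 × 1000 mL/L ≈ 1167 mL

granulated sugar: 2217 g; plain yogurt: 119 g; cream cheese: 6350 g; milk: 117 mL; water: 1167 mL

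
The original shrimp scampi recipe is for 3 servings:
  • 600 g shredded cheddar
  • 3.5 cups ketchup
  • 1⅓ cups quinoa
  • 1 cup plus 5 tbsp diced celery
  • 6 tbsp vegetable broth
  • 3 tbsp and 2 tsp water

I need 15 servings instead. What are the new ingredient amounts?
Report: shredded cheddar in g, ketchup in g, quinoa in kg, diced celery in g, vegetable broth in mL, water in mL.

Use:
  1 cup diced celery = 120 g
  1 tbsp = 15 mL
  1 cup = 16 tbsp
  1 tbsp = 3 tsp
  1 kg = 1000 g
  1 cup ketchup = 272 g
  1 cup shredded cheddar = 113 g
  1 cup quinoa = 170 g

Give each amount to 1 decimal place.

Scaling factor: 15/3 = 5.
shredded cheddar: 600 g × 5 = 3000.0 g
ketchup: 3.5 cup × 5 × 272 g/cup = 4760.0 g
quinoa: 4/3 cup × 5 × 170 g/cup ÷ 1000 g/kg ≈ 1.1 kg
diced celery: (1 cup + 5 tbsp = 1.3125 cup) × 5 × 120 g/cup = 787.5 g
vegetable broth: 6 tbsp × 5 × 15 mL/tbsp = 450.0 mL
water: (3 tbsp + 2 tsp = 11/3 tbsp) × 5 × 15 mL/tbsp = 275.0 mL

shredded cheddar: 3000.0 g; ketchup: 4760.0 g; quinoa: 1.1 kg; diced celery: 787.5 g; vegetable broth: 450.0 mL; water: 275.0 mL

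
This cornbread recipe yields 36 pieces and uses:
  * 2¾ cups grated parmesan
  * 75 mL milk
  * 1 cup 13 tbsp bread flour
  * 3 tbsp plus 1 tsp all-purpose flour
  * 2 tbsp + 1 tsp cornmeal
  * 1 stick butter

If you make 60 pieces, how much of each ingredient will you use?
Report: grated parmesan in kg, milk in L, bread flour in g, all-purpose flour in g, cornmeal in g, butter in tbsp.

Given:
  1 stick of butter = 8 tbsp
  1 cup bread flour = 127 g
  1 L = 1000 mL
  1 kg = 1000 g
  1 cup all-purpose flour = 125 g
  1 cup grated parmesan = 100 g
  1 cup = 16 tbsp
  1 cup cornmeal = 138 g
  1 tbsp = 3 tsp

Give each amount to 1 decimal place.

grated parmesan: 0.5 kg; milk: 0.1 L; bread flour: 383.6 g; all-purpose flour: 43.4 g; cornmeal: 33.5 g; butter: 13.3 tbsp

Scaling factor: 60/36 = 5/3.
grated parmesan: 2.75 cup × 5/3 × 100 g/cup ÷ 1000 g/kg ≈ 0.5 kg
milk: 75 mL × 5/3 ÷ 1000 mL/L ≈ 0.1 L
bread flour: (1 cup + 13 tbsp = 1.8125 cup) × 5/3 × 127 g/cup ≈ 383.6 g
all-purpose flour: (3 tbsp + 1 tsp = 10/3 tbsp) × 5/3 ÷ 16 tbsp/cup × 125 g/cup ≈ 43.4 g
cornmeal: (2 tbsp + 1 tsp = 7/3 tbsp) × 5/3 ÷ 16 tbsp/cup × 138 g/cup ≈ 33.5 g
butter: 1 stick × 5/3 × 8 tbsp/stick ≈ 13.3 tbsp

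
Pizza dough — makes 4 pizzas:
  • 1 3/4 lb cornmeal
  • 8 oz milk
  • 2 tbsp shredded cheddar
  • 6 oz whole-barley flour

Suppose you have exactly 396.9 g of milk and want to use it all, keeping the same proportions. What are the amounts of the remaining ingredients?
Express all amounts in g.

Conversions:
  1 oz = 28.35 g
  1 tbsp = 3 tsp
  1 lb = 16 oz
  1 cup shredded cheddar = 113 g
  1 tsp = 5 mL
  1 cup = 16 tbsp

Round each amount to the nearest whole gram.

cornmeal: 1389 g; shredded cheddar: 25 g; whole-barley flour: 298 g

The original recipe has 226.8 g of milk, so the scaling factor is 396.9 ÷ 226.8 = 7/4 = 1.75.
cornmeal: 1.75 lb × 7/4 × 16 oz/lb × 28.35 g/oz ≈ 1389 g
shredded cheddar: 2 tbsp × 7/4 ÷ 16 tbsp/cup × 113 g/cup ≈ 25 g
whole-barley flour: 6 oz × 7/4 × 28.35 g/oz ≈ 298 g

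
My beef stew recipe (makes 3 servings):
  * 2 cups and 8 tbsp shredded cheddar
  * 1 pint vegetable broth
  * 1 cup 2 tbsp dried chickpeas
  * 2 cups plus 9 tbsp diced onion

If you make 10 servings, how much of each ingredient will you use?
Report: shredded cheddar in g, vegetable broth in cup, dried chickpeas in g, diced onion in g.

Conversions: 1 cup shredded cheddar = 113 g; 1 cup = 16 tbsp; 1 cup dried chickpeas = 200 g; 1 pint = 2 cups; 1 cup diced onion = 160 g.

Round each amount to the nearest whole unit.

Scaling factor: 10/3.
shredded cheddar: (2 cup + 8 tbsp = 2.5 cup) × 10/3 × 113 g/cup ≈ 942 g
vegetable broth: 1 pint × 10/3 × 2 cup/pint ≈ 7 cup
dried chickpeas: (1 cup + 2 tbsp = 1.125 cup) × 10/3 × 200 g/cup = 750 g
diced onion: (2 cup + 9 tbsp = 2.5625 cup) × 10/3 × 160 g/cup ≈ 1367 g

shredded cheddar: 942 g; vegetable broth: 7 cup; dried chickpeas: 750 g; diced onion: 1367 g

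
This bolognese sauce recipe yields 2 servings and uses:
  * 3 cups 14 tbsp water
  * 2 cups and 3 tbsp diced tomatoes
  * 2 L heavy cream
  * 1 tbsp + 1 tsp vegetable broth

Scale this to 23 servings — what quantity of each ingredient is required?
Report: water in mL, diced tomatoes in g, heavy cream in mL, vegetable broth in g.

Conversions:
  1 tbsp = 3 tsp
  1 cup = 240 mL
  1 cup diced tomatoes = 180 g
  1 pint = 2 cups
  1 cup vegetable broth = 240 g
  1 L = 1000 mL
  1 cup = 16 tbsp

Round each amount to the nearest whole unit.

Scaling factor: 23/2 = 11.5.
water: (3 cup + 14 tbsp = 3.875 cup) × 23/2 × 240 mL/cup = 10695 mL
diced tomatoes: (2 cup + 3 tbsp = 2.1875 cup) × 23/2 × 180 g/cup ≈ 4528 g
heavy cream: 2 L × 23/2 × 1000 mL/L = 23000 mL
vegetable broth: (1 tbsp + 1 tsp = 4/3 tbsp) × 23/2 ÷ 16 tbsp/cup × 240 g/cup = 230 g

water: 10695 mL; diced tomatoes: 4528 g; heavy cream: 23000 mL; vegetable broth: 230 g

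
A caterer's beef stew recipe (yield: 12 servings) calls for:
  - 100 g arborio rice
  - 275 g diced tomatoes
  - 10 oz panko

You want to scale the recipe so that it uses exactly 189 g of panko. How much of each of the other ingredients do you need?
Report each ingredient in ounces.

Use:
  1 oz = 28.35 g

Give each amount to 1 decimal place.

The original recipe has 283.5 g of panko, so the scaling factor is 189 ÷ 283.5 = 2/3.
arborio rice: 100 g × 2/3 ÷ 28.35 g/oz ≈ 2.4 oz
diced tomatoes: 275 g × 2/3 ÷ 28.35 g/oz ≈ 6.5 oz

arborio rice: 2.4 oz; diced tomatoes: 6.5 oz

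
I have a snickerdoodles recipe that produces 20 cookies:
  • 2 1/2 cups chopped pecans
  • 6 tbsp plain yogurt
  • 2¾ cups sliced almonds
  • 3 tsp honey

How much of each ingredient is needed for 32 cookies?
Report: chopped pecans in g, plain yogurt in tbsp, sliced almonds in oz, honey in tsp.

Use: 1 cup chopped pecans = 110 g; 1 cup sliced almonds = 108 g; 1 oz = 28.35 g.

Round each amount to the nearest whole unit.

Scaling factor: 32/20 = 8/5 = 1.6.
chopped pecans: 2.5 cup × 8/5 × 110 g/cup = 440 g
plain yogurt: 6 tbsp × 8/5 ≈ 10 tbsp
sliced almonds: 2.75 cup × 8/5 × 108 g/cup ÷ 28.35 g/oz ≈ 17 oz
honey: 3 tsp × 8/5 ≈ 5 tsp

chopped pecans: 440 g; plain yogurt: 10 tbsp; sliced almonds: 17 oz; honey: 5 tsp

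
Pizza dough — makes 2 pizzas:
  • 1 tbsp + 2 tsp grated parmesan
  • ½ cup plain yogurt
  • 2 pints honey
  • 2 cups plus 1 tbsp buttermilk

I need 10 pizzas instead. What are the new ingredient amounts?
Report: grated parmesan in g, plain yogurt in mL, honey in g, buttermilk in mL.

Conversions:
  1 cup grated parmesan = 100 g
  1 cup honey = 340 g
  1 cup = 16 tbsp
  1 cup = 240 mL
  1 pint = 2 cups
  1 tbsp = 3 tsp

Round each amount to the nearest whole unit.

grated parmesan: 52 g; plain yogurt: 600 mL; honey: 6800 g; buttermilk: 2475 mL

Scaling factor: 10/2 = 5.
grated parmesan: (1 tbsp + 2 tsp = 5/3 tbsp) × 5 ÷ 16 tbsp/cup × 100 g/cup ≈ 52 g
plain yogurt: 0.5 cup × 5 × 240 mL/cup = 600 mL
honey: 2 pint × 5 × 2 cup/pint × 340 g/cup = 6800 g
buttermilk: (2 cup + 1 tbsp = 2.0625 cup) × 5 × 240 mL/cup = 2475 mL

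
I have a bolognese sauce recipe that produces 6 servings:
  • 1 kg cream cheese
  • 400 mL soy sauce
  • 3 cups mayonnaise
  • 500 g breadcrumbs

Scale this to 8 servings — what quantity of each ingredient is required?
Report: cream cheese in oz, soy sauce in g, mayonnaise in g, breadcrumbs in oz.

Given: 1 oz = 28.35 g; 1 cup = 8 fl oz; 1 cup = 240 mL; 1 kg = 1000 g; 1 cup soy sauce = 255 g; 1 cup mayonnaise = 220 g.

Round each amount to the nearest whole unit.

Scaling factor: 8/6 = 4/3.
cream cheese: 1 kg × 4/3 × 1000 g/kg ÷ 28.35 g/oz ≈ 47 oz
soy sauce: 400 mL × 4/3 ÷ 240 mL/cup × 255 g/cup ≈ 567 g
mayonnaise: 3 cup × 4/3 × 220 g/cup = 880 g
breadcrumbs: 500 g × 4/3 ÷ 28.35 g/oz ≈ 24 oz

cream cheese: 47 oz; soy sauce: 567 g; mayonnaise: 880 g; breadcrumbs: 24 oz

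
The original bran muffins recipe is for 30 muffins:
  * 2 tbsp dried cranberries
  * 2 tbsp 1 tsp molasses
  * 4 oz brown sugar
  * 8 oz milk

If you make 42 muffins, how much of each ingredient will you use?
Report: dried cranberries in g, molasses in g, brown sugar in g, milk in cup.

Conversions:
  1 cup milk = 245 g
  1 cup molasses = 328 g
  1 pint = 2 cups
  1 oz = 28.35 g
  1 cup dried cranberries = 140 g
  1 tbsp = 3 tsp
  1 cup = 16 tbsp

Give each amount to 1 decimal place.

Scaling factor: 42/30 = 7/5 = 1.4.
dried cranberries: 2 tbsp × 7/5 ÷ 16 tbsp/cup × 140 g/cup = 24.5 g
molasses: (2 tbsp + 1 tsp = 7/3 tbsp) × 7/5 ÷ 16 tbsp/cup × 328 g/cup ≈ 67.0 g
brown sugar: 4 oz × 7/5 × 28.35 g/oz ≈ 158.8 g
milk: 8 oz × 7/5 × 28.35 g/oz ÷ 245 g/cup ≈ 1.3 cup

dried cranberries: 24.5 g; molasses: 67.0 g; brown sugar: 158.8 g; milk: 1.3 cup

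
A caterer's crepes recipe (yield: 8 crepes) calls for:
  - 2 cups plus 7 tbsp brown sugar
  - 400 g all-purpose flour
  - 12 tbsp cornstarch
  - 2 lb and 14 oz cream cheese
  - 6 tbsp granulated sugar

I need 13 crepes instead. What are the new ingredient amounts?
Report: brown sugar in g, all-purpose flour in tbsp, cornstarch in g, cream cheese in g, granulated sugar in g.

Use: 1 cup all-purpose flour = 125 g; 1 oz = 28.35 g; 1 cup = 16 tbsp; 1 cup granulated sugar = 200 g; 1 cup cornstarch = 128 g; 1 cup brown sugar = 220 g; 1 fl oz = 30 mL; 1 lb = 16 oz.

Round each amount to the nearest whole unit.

brown sugar: 871 g; all-purpose flour: 83 tbsp; cornstarch: 156 g; cream cheese: 2119 g; granulated sugar: 122 g

Scaling factor: 13/8 = 1.625.
brown sugar: (2 cup + 7 tbsp = 2.4375 cup) × 13/8 × 220 g/cup ≈ 871 g
all-purpose flour: 400 g × 13/8 ÷ 125 g/cup × 16 tbsp/cup ≈ 83 tbsp
cornstarch: 12 tbsp × 13/8 ÷ 16 tbsp/cup × 128 g/cup = 156 g
cream cheese: (2 lb + 14 oz = 2.875 lb) × 13/8 × 16 oz/lb × 28.35 g/oz ≈ 2119 g
granulated sugar: 6 tbsp × 13/8 ÷ 16 tbsp/cup × 200 g/cup ≈ 122 g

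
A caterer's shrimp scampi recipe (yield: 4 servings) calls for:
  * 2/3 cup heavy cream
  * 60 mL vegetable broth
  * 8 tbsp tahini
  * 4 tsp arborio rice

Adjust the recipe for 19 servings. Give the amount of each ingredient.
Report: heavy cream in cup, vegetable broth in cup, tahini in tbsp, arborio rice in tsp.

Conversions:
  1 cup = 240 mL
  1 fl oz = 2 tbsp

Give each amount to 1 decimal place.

heavy cream: 3.2 cup; vegetable broth: 1.2 cup; tahini: 38.0 tbsp; arborio rice: 19.0 tsp

Scaling factor: 19/4 = 4.75.
heavy cream: 2/3 cup × 19/4 ≈ 3.2 cup
vegetable broth: 60 mL × 19/4 ÷ 240 mL/cup ≈ 1.2 cup
tahini: 8 tbsp × 19/4 = 38.0 tbsp
arborio rice: 4 tsp × 19/4 = 19.0 tsp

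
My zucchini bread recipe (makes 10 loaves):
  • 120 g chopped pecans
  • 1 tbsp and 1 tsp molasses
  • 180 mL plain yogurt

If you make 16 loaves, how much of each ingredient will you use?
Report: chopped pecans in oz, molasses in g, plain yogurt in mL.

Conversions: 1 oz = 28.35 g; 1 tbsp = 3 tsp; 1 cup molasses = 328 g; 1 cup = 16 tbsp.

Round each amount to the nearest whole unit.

Scaling factor: 16/10 = 8/5 = 1.6.
chopped pecans: 120 g × 8/5 ÷ 28.35 g/oz ≈ 7 oz
molasses: (1 tbsp + 1 tsp = 4/3 tbsp) × 8/5 ÷ 16 tbsp/cup × 328 g/cup ≈ 44 g
plain yogurt: 180 mL × 8/5 = 288 mL

chopped pecans: 7 oz; molasses: 44 g; plain yogurt: 288 mL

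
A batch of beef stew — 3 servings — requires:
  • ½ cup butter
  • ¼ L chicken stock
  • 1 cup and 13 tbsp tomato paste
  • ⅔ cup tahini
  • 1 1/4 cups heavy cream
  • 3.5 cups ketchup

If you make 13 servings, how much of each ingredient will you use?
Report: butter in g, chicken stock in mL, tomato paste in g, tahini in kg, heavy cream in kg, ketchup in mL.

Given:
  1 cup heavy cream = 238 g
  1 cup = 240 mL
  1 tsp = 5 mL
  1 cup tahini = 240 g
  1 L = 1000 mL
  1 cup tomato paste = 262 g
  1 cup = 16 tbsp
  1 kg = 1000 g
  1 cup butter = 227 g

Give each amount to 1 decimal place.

Scaling factor: 13/3.
butter: 0.5 cup × 13/3 × 227 g/cup ≈ 491.8 g
chicken stock: 0.25 L × 13/3 × 1000 mL/L ≈ 1083.3 mL
tomato paste: (1 cup + 13 tbsp = 1.8125 cup) × 13/3 × 262 g/cup ≈ 2057.8 g
tahini: 2/3 cup × 13/3 × 240 g/cup ÷ 1000 g/kg ≈ 0.7 kg
heavy cream: 1.25 cup × 13/3 × 238 g/cup ÷ 1000 g/kg ≈ 1.3 kg
ketchup: 3.5 cup × 13/3 × 240 mL/cup = 3640.0 mL

butter: 491.8 g; chicken stock: 1083.3 mL; tomato paste: 2057.8 g; tahini: 0.7 kg; heavy cream: 1.3 kg; ketchup: 3640.0 mL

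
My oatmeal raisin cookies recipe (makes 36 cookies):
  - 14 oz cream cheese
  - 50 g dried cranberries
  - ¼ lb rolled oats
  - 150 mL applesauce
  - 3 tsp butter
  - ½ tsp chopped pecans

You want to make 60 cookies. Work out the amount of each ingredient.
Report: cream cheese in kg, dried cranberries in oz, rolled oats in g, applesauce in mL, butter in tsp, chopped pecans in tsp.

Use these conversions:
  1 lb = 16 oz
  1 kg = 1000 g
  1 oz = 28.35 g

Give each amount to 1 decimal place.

Scaling factor: 60/36 = 5/3.
cream cheese: 14 oz × 5/3 × 28.35 g/oz ÷ 1000 g/kg ≈ 0.7 kg
dried cranberries: 50 g × 5/3 ÷ 28.35 g/oz ≈ 2.9 oz
rolled oats: 0.25 lb × 5/3 × 16 oz/lb × 28.35 g/oz = 189.0 g
applesauce: 150 mL × 5/3 = 250.0 mL
butter: 3 tsp × 5/3 = 5.0 tsp
chopped pecans: 0.5 tsp × 5/3 ≈ 0.8 tsp

cream cheese: 0.7 kg; dried cranberries: 2.9 oz; rolled oats: 189.0 g; applesauce: 250.0 mL; butter: 5.0 tsp; chopped pecans: 0.8 tsp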